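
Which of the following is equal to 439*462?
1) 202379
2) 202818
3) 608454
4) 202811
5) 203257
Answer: 2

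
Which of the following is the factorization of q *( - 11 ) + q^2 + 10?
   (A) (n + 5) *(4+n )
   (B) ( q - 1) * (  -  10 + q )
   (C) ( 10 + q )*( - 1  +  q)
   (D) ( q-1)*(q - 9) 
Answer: B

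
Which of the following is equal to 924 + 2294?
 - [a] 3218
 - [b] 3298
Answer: a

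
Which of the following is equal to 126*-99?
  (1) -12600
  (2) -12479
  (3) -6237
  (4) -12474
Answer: 4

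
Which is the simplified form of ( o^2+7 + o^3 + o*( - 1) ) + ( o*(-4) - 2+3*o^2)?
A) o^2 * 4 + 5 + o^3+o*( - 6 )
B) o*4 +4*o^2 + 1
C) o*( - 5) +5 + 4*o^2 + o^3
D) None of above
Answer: C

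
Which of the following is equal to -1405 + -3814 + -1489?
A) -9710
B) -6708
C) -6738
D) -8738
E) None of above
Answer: B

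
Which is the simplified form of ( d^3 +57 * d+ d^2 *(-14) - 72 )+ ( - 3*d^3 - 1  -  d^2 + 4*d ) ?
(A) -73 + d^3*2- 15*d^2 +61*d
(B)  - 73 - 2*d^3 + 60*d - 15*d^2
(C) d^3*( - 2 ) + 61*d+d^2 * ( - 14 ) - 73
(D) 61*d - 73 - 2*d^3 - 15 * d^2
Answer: D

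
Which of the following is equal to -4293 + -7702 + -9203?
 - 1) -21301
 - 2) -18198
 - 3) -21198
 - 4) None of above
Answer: 3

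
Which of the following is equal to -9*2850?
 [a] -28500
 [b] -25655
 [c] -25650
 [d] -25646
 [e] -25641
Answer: c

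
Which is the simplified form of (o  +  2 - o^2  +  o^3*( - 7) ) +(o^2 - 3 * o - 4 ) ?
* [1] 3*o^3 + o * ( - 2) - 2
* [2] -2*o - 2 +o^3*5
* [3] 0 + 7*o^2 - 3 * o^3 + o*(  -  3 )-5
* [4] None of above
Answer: 4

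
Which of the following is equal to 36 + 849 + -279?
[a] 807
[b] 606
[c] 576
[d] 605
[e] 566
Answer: b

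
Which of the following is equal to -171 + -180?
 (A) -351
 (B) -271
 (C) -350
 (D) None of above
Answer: A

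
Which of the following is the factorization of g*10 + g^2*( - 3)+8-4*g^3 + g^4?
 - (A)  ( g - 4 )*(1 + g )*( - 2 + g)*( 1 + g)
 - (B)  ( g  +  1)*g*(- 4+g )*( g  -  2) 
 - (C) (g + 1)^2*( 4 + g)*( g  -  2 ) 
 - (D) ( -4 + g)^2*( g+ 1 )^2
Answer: A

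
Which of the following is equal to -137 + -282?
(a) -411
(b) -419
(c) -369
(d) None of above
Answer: b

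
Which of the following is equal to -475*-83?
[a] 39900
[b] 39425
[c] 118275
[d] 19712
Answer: b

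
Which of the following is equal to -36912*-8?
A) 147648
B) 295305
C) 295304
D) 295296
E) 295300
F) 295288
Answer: D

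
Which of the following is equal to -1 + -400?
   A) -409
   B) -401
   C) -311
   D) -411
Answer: B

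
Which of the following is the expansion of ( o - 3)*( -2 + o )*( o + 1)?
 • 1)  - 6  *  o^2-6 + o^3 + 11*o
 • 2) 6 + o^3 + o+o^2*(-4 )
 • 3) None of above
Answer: 2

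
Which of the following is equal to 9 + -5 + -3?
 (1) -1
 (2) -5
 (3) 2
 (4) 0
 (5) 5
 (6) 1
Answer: 6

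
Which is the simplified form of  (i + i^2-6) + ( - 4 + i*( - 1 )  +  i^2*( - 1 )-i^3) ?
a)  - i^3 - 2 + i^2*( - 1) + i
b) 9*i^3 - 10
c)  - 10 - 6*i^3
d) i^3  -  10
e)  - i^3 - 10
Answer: e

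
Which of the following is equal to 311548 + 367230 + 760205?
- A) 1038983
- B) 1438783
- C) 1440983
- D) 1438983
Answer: D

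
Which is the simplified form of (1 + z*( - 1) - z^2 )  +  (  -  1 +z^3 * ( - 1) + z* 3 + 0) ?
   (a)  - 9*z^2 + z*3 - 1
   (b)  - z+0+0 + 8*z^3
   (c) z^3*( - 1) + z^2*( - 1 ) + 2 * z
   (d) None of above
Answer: c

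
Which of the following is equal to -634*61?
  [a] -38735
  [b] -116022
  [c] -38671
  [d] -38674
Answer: d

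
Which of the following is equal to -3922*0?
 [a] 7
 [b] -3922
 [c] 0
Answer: c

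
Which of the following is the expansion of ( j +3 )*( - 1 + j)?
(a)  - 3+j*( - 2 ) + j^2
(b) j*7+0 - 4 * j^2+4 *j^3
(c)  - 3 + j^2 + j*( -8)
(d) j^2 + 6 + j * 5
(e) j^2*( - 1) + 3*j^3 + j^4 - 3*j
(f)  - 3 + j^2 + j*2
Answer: f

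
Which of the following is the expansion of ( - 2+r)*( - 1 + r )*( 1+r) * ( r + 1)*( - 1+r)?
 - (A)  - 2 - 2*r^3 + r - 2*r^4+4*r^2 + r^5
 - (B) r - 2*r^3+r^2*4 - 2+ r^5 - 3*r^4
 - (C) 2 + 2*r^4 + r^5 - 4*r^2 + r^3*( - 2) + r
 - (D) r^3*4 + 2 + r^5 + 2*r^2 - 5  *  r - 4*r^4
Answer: A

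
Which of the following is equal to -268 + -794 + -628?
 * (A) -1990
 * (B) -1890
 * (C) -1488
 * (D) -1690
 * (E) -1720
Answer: D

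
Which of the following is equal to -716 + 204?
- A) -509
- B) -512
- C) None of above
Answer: B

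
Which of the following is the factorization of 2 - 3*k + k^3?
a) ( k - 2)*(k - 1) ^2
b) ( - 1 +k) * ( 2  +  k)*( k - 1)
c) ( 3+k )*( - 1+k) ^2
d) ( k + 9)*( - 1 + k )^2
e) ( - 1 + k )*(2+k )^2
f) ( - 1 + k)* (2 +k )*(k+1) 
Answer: b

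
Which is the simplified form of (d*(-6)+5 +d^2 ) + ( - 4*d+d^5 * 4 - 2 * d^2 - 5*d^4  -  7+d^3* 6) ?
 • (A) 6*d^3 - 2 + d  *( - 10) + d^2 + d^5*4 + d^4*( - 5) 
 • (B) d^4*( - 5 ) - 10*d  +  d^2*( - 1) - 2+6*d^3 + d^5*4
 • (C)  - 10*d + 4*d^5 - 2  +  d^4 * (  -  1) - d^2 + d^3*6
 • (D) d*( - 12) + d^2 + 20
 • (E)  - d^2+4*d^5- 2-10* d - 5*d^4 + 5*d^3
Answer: B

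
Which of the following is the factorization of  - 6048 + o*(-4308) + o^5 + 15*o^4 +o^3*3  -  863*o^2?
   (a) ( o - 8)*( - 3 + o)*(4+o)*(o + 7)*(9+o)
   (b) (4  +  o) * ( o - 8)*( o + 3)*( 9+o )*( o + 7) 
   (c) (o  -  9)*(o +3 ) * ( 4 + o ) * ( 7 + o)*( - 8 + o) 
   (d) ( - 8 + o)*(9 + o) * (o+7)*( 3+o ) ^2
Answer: b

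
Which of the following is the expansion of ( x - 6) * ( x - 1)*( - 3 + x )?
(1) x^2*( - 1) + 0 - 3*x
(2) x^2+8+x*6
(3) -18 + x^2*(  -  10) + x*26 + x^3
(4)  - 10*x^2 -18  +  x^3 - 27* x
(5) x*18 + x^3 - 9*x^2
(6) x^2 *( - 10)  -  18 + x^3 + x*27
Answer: 6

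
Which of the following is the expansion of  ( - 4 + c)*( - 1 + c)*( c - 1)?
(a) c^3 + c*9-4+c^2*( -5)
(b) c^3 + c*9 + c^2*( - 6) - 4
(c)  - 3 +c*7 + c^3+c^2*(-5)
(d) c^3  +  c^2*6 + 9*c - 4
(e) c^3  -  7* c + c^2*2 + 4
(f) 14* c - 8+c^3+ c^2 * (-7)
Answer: b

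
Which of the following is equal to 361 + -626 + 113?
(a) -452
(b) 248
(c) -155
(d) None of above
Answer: d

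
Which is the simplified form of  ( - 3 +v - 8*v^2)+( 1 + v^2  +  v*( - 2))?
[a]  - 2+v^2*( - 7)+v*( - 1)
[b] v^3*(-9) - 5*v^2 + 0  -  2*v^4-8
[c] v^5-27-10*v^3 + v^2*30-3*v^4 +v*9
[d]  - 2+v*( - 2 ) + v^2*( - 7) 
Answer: a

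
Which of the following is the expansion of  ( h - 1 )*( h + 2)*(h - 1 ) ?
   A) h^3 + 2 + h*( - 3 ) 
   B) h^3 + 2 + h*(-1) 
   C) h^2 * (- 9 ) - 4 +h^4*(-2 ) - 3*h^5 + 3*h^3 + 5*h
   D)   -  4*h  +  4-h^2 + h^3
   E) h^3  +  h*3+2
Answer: A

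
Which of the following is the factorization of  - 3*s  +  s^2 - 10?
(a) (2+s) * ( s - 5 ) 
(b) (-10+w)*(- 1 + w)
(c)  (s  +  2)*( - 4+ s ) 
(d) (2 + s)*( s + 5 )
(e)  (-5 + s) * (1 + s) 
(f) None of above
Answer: a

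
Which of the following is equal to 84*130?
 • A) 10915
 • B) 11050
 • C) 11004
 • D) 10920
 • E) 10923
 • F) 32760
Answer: D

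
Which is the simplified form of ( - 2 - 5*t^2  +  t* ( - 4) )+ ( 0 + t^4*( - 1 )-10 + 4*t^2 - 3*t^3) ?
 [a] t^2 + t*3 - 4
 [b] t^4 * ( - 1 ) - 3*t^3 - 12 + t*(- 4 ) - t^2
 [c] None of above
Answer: b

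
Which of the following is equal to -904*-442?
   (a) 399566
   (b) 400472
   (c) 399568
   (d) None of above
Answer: c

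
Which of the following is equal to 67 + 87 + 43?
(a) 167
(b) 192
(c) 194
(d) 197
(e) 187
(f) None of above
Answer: d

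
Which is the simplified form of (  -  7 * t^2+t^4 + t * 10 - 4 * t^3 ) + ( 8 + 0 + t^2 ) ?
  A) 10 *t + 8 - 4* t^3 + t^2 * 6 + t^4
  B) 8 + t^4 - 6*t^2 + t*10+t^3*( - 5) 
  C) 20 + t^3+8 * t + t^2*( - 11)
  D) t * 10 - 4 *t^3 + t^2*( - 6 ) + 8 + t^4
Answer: D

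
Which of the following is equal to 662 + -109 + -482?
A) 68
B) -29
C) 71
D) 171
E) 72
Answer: C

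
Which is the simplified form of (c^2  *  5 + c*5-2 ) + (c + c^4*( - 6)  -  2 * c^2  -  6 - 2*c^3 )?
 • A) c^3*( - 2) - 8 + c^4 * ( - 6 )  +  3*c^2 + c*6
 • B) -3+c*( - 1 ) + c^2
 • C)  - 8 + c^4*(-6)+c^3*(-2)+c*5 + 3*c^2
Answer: A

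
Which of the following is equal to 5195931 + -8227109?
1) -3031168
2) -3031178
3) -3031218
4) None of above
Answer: 2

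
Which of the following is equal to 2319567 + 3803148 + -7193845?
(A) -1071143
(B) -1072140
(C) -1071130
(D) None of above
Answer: C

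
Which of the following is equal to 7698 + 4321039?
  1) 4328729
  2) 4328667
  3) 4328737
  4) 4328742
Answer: 3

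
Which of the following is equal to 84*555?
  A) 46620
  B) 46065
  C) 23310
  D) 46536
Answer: A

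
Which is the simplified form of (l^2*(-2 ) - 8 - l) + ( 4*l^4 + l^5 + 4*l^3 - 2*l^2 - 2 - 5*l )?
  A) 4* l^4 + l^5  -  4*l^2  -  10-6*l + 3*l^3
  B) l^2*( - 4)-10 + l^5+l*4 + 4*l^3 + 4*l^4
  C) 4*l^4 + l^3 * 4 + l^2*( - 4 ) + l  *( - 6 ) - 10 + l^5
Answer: C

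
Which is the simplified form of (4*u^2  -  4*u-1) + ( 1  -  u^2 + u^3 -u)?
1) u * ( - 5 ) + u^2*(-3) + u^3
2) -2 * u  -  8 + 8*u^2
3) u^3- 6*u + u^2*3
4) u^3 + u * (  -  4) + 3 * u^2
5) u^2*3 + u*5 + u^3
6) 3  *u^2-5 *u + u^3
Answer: 6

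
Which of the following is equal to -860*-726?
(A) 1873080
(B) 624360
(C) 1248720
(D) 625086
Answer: B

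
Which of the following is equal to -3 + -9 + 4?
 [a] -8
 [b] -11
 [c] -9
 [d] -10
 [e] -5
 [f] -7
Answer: a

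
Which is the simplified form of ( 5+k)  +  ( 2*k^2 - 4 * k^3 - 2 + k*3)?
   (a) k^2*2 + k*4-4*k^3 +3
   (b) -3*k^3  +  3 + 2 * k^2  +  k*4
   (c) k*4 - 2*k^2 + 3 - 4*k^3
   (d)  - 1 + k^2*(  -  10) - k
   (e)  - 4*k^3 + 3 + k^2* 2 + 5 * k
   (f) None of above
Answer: a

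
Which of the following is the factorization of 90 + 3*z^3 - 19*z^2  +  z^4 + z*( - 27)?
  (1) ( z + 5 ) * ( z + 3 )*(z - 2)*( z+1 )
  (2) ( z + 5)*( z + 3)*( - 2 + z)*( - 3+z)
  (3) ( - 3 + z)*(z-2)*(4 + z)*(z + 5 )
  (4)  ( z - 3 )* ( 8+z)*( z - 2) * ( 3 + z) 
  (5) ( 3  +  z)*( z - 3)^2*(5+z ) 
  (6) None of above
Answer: 2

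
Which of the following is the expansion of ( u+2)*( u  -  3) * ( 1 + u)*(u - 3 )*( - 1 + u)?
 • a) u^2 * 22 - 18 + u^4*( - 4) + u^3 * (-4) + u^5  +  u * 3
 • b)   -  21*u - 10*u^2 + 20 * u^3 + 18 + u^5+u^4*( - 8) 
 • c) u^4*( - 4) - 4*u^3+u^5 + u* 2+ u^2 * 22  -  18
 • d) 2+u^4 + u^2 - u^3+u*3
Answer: a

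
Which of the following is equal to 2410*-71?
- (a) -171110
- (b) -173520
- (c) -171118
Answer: a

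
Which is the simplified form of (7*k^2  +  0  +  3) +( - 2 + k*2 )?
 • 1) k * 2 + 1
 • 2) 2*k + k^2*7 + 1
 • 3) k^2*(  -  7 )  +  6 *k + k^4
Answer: 2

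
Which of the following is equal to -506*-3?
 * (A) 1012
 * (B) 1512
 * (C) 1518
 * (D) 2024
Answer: C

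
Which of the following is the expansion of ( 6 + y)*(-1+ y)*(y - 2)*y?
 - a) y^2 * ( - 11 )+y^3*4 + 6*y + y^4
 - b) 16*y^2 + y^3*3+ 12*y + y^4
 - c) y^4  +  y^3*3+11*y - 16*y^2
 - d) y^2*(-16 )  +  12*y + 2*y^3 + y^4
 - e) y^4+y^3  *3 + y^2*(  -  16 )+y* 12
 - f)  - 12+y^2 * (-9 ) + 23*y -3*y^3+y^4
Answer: e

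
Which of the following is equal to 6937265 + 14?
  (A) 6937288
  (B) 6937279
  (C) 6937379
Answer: B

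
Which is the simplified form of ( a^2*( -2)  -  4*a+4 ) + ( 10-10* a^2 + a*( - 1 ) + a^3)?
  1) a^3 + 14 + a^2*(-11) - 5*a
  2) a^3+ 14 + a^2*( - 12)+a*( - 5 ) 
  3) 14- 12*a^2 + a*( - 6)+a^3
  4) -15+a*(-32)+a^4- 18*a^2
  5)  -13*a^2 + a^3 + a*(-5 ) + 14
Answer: 2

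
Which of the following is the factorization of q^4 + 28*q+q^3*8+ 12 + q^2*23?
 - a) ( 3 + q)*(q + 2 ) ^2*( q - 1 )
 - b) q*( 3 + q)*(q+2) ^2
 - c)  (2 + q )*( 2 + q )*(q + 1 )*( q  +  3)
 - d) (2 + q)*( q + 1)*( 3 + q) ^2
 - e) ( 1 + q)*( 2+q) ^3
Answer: c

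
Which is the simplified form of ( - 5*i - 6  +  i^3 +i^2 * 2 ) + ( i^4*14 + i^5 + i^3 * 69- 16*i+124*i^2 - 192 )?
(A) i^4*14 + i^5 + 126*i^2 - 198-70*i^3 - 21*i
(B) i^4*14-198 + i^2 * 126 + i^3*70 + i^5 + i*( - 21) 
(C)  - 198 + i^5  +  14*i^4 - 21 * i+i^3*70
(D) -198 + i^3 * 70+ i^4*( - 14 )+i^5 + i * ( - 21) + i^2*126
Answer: B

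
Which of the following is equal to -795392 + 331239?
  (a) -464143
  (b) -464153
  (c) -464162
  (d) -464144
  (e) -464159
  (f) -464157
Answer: b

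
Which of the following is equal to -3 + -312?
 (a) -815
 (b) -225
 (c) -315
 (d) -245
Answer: c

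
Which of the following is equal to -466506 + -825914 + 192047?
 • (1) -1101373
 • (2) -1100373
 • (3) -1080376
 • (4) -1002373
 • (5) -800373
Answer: 2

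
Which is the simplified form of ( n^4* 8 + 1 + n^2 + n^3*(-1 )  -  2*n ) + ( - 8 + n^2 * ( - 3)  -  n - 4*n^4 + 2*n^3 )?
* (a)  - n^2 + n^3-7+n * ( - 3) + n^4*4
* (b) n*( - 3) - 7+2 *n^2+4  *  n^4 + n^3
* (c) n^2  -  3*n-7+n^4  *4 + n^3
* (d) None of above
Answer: d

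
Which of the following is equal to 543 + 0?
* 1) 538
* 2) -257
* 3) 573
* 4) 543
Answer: 4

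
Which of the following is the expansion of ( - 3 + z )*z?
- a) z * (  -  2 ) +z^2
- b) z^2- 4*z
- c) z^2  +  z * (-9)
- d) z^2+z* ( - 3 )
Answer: d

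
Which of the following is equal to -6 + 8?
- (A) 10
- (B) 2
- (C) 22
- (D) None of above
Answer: B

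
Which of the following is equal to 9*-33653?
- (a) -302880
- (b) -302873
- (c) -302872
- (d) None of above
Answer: d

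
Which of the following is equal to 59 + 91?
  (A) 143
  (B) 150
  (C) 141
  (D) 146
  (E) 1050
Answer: B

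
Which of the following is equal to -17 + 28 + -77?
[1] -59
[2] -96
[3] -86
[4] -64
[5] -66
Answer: 5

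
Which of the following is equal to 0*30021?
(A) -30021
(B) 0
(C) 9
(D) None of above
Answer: B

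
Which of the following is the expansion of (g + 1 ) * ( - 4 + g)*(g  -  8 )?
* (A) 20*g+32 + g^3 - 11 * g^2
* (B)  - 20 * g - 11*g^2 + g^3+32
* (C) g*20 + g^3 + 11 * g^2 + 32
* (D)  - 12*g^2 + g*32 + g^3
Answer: A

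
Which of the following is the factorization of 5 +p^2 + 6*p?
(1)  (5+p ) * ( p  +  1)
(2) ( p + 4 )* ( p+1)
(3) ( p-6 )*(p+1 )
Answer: 1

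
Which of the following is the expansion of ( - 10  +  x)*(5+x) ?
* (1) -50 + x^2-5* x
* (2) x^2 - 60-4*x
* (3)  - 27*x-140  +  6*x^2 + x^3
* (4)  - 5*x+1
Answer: 1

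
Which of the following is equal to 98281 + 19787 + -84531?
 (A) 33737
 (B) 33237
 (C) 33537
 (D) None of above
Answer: C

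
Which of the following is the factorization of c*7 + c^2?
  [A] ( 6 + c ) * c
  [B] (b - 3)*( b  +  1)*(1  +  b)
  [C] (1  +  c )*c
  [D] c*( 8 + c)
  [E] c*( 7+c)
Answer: E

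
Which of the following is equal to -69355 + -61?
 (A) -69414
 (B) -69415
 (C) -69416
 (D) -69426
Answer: C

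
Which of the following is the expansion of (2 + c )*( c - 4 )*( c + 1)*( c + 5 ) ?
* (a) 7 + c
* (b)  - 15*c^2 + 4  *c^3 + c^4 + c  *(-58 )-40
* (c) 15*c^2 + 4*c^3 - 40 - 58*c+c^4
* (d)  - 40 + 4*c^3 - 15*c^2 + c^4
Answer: b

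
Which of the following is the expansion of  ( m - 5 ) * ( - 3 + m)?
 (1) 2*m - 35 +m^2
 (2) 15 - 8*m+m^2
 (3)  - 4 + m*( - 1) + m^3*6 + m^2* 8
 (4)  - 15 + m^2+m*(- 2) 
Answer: 2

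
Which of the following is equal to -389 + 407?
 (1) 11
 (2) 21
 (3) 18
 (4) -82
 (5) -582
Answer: 3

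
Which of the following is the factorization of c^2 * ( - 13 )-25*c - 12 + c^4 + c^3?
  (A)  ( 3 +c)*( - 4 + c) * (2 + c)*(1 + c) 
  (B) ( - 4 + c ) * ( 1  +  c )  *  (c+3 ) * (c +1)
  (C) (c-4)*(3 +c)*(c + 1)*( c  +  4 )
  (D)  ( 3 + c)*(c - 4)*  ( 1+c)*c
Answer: B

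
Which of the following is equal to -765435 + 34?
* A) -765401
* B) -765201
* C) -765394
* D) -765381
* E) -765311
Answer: A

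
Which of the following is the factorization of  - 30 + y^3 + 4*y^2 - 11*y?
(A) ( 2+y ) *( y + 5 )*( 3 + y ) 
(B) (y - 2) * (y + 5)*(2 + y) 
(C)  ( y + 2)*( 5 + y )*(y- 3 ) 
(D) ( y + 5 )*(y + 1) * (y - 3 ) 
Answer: C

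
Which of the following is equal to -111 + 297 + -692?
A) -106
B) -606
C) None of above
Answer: C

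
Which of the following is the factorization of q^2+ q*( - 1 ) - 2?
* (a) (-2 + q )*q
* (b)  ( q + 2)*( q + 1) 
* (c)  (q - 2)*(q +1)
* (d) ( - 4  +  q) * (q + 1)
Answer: c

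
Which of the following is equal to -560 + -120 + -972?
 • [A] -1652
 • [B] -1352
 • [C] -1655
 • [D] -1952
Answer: A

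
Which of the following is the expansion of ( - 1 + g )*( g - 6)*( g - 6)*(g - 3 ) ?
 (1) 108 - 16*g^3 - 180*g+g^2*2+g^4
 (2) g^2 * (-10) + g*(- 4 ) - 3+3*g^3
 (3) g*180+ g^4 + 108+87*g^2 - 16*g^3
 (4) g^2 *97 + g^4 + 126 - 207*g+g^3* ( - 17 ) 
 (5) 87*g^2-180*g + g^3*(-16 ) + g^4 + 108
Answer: 5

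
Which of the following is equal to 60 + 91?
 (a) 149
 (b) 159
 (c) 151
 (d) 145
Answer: c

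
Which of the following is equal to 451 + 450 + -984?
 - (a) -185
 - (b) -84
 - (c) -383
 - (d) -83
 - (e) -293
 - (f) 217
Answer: d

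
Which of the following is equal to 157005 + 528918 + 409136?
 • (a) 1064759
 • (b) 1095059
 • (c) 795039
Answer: b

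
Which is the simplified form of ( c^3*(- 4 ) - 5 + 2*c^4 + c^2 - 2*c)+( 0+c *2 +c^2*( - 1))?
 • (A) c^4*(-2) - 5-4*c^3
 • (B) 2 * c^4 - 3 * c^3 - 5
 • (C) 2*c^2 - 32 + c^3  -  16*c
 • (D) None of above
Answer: D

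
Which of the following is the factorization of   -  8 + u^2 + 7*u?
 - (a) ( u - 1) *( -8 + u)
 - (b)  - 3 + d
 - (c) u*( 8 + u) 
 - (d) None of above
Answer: d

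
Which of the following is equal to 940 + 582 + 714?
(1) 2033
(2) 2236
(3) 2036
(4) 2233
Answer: 2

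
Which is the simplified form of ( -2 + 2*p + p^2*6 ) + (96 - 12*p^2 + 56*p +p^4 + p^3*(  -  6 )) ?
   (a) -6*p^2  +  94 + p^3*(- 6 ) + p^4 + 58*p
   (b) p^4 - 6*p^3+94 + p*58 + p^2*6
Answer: a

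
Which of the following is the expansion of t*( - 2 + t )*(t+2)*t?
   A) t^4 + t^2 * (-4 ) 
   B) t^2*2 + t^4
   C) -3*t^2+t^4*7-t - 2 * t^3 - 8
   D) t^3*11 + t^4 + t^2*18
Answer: A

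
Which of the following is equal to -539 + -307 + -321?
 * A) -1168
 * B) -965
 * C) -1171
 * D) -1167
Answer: D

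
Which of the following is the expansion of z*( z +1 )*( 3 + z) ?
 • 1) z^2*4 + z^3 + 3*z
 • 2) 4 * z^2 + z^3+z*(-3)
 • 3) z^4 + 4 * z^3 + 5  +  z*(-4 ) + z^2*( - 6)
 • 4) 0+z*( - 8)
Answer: 1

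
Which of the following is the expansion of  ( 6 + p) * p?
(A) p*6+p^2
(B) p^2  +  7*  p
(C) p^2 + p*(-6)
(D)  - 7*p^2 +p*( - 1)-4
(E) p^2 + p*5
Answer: A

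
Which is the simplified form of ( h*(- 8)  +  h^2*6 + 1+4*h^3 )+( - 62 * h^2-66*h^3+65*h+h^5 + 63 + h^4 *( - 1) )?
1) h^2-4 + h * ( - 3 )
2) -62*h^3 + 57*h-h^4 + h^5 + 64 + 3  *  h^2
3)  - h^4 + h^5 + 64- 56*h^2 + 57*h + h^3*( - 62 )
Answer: 3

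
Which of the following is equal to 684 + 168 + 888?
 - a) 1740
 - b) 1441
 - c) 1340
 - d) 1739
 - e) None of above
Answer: a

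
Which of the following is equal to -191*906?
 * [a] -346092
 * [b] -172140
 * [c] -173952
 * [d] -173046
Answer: d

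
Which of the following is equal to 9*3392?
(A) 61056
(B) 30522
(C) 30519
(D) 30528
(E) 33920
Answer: D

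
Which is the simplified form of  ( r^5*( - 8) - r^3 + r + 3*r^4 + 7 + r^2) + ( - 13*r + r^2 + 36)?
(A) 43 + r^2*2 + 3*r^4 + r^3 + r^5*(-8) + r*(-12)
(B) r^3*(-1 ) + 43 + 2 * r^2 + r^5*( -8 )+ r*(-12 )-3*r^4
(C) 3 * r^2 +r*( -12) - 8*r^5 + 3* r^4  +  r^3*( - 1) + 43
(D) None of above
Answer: D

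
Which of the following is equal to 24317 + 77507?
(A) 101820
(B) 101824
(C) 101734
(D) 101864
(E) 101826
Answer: B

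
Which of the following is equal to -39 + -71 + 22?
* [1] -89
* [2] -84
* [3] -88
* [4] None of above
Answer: 3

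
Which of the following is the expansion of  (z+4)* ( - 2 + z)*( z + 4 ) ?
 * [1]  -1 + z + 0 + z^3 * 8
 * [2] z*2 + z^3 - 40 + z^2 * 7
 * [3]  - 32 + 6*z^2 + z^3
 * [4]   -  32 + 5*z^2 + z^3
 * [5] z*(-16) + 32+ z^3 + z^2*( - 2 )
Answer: 3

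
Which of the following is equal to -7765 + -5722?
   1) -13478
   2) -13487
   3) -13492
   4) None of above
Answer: 2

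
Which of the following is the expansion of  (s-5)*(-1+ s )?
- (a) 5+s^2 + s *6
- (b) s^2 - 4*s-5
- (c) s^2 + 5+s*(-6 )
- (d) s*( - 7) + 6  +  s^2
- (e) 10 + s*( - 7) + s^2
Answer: c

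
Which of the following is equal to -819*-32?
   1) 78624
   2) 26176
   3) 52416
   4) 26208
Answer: 4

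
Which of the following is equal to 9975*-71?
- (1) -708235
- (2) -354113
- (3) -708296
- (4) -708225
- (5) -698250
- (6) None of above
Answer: 4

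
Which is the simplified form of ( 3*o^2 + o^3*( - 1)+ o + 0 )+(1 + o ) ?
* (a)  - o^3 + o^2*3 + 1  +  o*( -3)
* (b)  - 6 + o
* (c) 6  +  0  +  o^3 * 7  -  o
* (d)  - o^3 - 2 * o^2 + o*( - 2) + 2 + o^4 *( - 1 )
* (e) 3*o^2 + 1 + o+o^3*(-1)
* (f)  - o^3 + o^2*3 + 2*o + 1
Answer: f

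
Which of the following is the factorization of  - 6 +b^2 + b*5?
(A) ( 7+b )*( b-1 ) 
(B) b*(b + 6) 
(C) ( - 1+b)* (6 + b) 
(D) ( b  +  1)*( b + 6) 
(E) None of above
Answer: C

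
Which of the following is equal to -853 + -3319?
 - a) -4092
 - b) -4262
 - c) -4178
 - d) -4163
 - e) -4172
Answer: e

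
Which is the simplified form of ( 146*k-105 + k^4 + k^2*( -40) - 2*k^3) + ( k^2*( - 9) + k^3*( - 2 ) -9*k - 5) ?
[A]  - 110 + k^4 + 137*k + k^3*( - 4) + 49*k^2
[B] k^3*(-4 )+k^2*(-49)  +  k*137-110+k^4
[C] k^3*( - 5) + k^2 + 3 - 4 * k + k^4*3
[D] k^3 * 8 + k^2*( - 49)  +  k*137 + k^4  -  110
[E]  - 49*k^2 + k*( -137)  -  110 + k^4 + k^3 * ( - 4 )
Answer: B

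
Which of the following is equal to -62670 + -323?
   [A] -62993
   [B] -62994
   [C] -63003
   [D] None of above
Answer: A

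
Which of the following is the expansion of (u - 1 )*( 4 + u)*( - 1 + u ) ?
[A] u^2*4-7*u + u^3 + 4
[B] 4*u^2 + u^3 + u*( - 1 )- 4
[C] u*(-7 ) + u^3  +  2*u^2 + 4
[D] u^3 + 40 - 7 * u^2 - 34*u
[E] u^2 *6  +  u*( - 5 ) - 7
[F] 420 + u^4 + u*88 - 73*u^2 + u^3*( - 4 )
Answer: C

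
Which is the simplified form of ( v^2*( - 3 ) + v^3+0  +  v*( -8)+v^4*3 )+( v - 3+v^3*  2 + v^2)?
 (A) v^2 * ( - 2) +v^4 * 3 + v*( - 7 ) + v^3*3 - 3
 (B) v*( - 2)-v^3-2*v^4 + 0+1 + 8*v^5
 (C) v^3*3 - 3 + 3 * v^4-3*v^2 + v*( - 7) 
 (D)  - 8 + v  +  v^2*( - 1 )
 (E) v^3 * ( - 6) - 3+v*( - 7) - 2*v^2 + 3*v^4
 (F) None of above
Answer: A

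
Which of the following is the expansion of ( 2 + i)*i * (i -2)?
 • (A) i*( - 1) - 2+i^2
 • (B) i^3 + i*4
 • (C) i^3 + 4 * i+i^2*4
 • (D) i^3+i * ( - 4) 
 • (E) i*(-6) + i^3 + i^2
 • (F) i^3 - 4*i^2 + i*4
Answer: D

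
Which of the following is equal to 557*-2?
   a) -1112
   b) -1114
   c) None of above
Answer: b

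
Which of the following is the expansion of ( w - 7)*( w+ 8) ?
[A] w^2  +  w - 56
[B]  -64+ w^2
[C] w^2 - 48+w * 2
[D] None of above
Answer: A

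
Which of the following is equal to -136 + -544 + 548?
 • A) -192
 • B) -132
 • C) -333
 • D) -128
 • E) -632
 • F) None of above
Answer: B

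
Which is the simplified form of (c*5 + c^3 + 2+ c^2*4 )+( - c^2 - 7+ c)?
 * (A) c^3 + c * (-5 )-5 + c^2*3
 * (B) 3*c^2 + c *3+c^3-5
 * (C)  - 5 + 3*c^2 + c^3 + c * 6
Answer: C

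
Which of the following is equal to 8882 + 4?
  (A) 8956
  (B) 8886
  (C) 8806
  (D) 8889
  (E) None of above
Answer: B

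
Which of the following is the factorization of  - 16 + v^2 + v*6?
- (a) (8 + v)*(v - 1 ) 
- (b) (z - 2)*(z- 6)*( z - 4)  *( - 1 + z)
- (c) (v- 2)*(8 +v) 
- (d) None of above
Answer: c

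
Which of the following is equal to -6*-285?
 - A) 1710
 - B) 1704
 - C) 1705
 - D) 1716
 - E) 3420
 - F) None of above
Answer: A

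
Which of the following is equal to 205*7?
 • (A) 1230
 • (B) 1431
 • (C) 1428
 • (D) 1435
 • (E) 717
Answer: D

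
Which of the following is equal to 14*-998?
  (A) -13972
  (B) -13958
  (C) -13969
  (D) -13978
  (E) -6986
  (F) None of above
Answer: A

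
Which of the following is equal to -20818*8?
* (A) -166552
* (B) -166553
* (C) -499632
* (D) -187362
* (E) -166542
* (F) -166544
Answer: F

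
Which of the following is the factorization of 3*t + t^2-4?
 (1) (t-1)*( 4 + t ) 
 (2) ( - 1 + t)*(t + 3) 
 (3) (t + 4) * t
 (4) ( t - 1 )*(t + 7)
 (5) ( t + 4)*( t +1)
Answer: 1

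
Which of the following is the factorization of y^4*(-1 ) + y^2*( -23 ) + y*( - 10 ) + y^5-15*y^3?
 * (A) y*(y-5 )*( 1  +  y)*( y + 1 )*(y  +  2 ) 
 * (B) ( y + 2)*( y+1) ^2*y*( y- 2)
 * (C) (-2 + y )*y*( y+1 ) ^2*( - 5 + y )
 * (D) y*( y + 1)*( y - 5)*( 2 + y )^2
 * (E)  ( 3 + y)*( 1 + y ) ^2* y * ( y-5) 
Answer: A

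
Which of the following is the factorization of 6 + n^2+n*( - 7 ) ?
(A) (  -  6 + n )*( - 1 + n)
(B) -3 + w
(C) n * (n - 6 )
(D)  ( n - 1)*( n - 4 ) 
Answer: A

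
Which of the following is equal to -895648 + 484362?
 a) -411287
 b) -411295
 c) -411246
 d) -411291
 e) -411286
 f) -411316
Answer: e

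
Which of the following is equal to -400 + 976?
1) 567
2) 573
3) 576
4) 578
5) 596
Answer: 3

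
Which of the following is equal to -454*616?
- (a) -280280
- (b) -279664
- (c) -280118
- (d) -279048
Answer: b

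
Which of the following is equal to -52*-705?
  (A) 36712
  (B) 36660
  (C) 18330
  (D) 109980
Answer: B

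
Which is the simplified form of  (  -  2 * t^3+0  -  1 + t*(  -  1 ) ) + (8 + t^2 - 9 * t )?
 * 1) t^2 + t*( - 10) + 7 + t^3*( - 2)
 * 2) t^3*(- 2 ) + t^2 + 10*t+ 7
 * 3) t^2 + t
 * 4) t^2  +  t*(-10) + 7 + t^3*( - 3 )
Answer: 1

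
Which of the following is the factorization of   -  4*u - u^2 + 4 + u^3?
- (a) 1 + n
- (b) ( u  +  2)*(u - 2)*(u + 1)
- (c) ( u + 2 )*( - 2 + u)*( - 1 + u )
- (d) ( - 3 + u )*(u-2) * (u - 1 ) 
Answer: c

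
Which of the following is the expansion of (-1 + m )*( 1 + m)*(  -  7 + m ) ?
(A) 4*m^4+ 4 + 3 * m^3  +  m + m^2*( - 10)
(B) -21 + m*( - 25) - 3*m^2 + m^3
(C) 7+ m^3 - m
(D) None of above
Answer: D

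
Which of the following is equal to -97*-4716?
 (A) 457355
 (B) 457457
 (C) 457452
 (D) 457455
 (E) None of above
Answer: C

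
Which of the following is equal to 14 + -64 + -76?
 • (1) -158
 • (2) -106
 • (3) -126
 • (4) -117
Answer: 3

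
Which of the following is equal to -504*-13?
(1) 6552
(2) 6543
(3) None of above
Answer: 1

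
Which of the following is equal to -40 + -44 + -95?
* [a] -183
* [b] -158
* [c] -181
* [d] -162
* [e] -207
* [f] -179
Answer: f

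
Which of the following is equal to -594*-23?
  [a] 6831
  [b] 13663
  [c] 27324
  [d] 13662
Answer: d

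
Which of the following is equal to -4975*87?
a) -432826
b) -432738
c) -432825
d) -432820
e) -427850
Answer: c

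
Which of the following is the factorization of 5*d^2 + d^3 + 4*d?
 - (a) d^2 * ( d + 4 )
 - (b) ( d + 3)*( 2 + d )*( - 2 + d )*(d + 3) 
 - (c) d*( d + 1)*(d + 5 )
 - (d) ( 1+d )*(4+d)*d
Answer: d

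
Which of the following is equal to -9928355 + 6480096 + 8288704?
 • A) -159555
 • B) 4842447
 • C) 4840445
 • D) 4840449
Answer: C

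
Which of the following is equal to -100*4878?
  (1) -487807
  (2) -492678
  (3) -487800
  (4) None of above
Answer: 3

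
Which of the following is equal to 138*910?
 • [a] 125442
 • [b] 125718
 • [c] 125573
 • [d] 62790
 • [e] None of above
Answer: e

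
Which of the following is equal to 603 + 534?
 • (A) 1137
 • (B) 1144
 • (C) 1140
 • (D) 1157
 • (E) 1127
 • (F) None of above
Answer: A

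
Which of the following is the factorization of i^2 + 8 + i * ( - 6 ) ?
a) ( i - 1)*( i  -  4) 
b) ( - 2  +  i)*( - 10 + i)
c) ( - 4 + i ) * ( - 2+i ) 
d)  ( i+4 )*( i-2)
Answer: c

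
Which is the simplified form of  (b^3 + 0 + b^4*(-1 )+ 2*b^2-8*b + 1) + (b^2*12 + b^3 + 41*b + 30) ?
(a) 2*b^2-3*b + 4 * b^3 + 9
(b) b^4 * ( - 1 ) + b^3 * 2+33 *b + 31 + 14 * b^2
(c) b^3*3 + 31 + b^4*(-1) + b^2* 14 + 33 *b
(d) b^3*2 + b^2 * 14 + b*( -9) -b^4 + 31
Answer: b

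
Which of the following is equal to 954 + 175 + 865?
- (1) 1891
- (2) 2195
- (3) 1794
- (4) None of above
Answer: 4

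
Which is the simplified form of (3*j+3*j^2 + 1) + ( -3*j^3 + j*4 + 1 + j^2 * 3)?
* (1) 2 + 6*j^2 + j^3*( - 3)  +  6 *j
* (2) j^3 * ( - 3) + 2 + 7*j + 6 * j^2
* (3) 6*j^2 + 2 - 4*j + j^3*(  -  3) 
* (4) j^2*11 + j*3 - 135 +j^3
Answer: 2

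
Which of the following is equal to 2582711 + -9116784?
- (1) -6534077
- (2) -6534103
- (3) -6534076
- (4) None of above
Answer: 4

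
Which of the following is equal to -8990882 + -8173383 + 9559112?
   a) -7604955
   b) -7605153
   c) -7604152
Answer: b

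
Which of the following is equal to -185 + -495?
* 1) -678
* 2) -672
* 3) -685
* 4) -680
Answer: 4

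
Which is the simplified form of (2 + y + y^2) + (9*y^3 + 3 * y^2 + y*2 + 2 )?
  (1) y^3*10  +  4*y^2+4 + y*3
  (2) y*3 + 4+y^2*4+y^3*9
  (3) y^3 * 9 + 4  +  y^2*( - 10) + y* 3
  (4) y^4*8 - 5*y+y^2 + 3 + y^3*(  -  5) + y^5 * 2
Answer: 2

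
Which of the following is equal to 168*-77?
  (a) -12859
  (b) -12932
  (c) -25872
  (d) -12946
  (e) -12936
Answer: e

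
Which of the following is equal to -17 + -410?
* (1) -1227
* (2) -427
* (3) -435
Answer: 2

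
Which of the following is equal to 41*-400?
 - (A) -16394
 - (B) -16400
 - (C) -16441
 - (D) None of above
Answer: B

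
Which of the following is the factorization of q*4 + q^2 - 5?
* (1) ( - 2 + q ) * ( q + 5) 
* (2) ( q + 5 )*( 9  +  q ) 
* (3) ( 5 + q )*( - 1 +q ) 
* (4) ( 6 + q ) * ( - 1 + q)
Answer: 3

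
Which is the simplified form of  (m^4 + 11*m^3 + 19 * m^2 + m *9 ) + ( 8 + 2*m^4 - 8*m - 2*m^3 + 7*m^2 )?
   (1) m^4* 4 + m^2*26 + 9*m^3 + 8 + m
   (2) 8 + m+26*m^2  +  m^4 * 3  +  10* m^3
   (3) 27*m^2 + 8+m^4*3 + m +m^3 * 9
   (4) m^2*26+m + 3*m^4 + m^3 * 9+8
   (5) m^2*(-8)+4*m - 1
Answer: 4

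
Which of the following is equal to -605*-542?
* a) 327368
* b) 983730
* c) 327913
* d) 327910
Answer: d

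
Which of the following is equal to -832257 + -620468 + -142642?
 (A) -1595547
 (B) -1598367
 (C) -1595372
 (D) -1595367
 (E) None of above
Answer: D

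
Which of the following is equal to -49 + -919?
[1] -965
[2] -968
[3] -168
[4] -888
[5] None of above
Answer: 2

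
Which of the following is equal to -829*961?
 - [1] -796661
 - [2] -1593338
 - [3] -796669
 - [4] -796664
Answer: 3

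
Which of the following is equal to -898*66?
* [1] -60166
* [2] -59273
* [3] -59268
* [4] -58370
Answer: 3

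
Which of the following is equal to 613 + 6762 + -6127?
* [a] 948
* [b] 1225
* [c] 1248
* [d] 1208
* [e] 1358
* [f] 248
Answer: c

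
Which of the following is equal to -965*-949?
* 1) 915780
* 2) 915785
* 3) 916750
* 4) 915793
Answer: 2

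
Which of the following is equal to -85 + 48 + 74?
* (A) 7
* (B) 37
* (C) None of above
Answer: B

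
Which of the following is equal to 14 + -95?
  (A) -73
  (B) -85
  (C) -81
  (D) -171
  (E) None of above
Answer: C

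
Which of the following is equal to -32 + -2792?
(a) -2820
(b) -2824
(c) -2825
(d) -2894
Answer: b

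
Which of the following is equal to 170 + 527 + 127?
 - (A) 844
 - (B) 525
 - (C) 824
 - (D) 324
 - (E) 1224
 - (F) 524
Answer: C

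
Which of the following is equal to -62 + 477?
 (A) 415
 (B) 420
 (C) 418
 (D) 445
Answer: A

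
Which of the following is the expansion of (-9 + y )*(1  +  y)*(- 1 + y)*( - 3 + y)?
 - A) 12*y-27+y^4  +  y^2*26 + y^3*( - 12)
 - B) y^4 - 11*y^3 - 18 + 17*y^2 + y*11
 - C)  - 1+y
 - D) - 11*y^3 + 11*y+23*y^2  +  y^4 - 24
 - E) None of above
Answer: A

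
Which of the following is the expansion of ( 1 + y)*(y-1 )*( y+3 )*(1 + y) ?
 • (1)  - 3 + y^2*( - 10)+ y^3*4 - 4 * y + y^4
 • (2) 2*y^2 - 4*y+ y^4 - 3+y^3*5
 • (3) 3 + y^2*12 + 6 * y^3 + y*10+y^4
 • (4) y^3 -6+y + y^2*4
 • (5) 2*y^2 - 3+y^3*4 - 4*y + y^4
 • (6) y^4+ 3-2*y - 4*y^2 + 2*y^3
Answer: 5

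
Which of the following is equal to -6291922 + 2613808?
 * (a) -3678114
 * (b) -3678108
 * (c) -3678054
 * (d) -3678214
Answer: a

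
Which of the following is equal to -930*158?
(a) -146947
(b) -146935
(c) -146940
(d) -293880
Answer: c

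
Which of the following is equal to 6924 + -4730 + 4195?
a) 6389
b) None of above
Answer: a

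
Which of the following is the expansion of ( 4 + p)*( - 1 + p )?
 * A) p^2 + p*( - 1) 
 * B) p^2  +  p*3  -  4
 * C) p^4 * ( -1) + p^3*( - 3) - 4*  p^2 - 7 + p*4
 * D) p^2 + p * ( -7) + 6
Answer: B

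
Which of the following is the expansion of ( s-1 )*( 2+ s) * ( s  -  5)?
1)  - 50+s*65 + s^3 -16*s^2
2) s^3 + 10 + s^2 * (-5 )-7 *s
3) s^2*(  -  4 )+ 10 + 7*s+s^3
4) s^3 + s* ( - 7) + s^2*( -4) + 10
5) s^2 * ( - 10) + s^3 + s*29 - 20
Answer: 4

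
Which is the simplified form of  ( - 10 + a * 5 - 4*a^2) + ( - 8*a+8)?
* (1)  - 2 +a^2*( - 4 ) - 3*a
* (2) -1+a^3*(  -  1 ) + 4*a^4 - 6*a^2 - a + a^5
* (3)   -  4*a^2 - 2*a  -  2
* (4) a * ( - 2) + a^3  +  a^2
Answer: 1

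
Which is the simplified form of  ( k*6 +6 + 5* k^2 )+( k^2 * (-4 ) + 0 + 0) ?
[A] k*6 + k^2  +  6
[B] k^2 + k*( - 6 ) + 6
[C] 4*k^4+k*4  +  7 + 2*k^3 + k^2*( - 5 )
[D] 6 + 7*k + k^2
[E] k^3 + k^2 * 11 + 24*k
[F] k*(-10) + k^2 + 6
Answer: A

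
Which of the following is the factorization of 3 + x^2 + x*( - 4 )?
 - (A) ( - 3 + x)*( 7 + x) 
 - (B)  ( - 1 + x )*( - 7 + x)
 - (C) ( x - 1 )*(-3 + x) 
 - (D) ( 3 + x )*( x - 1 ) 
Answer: C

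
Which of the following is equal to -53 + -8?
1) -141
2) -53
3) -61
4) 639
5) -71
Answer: 3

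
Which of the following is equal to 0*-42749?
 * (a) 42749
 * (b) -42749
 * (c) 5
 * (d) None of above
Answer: d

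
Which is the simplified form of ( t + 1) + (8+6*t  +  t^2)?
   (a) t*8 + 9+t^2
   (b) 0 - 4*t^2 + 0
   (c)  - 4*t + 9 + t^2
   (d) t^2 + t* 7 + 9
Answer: d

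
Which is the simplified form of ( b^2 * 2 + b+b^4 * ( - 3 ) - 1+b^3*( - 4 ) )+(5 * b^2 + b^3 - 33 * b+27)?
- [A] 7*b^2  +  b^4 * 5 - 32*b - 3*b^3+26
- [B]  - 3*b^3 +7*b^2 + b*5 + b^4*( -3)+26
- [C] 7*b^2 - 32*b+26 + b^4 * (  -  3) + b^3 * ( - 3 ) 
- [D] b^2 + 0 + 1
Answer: C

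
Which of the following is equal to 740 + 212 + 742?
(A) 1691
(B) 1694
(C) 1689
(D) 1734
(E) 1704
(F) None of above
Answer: B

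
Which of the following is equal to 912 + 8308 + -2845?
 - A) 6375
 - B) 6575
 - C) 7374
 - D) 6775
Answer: A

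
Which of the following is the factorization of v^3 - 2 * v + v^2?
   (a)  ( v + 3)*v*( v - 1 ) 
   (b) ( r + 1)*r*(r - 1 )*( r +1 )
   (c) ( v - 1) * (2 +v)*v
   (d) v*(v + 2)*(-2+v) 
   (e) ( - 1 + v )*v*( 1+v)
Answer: c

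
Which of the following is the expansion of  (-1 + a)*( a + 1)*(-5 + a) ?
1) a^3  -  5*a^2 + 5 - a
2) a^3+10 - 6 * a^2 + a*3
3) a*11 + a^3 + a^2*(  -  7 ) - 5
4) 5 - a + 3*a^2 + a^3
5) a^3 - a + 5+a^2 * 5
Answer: 1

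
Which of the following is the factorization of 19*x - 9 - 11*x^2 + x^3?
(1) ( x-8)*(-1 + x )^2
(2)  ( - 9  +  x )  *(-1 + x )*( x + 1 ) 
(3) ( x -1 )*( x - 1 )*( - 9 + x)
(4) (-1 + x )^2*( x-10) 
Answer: 3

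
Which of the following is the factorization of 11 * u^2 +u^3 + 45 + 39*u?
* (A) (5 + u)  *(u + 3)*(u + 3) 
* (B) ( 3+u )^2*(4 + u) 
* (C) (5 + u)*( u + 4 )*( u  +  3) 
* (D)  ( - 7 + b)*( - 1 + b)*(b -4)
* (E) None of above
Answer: A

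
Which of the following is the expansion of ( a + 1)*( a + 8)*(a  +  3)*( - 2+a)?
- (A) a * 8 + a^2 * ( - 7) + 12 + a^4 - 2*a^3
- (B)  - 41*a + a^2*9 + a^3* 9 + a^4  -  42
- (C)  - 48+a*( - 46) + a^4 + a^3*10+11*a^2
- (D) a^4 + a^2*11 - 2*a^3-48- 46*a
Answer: C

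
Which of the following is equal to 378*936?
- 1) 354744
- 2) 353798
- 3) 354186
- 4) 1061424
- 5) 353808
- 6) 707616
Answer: 5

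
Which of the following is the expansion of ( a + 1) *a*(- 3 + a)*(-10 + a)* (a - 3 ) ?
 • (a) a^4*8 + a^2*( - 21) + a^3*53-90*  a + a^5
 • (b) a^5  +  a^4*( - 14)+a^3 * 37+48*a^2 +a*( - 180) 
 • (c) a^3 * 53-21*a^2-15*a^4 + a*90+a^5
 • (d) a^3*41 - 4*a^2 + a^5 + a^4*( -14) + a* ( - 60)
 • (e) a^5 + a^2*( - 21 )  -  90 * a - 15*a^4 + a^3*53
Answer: e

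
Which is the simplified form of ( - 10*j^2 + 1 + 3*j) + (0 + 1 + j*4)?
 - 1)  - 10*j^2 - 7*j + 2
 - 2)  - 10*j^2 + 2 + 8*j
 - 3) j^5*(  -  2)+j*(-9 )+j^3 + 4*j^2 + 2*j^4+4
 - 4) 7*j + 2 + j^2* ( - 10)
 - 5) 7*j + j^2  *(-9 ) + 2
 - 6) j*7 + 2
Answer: 4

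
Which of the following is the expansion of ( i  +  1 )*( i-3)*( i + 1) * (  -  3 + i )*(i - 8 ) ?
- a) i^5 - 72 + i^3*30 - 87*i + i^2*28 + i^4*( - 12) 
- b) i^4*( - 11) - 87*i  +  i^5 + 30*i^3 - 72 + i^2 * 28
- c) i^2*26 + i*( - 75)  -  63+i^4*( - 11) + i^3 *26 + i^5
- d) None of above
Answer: a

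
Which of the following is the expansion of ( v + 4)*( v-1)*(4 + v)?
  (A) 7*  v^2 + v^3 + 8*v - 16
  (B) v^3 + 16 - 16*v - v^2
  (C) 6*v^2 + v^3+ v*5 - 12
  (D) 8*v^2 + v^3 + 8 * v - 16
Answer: A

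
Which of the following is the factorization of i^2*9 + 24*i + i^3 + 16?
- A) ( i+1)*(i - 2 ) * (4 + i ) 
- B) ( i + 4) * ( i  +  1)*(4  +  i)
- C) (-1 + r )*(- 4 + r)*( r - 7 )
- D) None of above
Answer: B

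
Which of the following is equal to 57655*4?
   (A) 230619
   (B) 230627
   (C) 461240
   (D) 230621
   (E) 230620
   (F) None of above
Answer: E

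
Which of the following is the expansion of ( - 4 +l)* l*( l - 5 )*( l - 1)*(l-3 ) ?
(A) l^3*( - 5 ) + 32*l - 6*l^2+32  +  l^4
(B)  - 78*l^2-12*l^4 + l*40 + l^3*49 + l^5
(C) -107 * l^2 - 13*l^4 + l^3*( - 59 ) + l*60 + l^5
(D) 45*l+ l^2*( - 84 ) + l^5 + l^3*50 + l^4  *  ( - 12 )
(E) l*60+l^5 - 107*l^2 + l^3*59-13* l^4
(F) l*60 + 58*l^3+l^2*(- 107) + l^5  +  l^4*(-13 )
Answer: E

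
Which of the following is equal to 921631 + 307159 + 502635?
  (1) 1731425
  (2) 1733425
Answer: 1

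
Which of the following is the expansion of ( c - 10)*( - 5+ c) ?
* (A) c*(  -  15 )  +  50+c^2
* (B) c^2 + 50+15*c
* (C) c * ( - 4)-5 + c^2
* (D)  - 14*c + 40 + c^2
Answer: A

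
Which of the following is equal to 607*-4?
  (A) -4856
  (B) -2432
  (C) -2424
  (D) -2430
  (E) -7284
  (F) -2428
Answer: F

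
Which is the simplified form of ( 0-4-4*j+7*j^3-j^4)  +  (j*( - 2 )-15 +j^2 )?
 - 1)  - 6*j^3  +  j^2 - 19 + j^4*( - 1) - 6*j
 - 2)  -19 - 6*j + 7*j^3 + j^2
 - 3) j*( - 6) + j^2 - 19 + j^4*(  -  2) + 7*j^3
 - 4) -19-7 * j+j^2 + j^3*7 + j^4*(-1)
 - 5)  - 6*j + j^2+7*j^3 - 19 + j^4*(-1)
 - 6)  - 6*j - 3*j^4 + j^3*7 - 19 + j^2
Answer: 5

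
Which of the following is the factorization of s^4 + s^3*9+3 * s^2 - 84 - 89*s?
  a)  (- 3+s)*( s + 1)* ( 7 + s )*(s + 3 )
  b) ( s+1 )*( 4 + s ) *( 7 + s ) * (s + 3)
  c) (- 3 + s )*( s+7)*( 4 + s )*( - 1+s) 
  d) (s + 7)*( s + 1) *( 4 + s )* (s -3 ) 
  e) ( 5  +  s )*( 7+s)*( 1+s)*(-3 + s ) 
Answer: d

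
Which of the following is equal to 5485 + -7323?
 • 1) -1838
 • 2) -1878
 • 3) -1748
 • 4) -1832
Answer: 1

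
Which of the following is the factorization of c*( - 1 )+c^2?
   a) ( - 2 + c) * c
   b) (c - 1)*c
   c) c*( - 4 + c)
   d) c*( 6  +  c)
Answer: b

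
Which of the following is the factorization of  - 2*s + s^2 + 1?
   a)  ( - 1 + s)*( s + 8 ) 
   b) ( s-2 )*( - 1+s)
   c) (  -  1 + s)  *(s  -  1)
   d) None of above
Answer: c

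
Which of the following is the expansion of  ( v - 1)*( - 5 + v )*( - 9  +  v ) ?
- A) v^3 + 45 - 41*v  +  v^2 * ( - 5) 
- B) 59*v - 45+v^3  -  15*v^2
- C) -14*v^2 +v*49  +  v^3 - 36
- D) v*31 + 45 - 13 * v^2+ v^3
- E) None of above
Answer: B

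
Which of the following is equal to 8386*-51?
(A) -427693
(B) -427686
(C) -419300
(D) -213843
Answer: B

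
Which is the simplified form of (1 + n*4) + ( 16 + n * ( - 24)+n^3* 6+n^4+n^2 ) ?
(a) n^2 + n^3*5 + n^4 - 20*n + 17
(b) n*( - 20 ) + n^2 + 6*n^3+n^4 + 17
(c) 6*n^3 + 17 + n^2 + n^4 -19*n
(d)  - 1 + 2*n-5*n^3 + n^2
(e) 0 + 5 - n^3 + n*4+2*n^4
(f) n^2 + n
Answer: b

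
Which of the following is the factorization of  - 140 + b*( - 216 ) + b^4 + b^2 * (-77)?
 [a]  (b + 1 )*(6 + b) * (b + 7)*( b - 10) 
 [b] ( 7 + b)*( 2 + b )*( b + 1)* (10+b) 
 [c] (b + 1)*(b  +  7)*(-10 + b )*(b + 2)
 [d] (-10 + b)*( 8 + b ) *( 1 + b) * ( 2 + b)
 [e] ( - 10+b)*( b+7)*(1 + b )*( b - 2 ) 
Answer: c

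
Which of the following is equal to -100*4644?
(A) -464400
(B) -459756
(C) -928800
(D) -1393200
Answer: A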